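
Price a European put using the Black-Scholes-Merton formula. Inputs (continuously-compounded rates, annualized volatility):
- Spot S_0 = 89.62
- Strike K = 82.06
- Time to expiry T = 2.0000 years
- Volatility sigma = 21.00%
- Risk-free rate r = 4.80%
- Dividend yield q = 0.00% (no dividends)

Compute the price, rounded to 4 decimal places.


Answer: Price = 3.9393

Derivation:
d1 = (ln(S/K) + (r - q + 0.5*sigma^2) * T) / (sigma * sqrt(T)) = 0.76848305
d2 = d1 - sigma * sqrt(T) = 0.47149820
exp(-rT) = 0.90846402; exp(-qT) = 1.00000000
P = K * exp(-rT) * N(-d2) - S_0 * exp(-qT) * N(-d1)
N(-d1) = 0.22110013; N(-d2) = 0.31864250
P = 82.0600 * 0.90846402 * 0.31864250 - 89.6200 * 1.00000000 * 0.22110013 = 3.9393


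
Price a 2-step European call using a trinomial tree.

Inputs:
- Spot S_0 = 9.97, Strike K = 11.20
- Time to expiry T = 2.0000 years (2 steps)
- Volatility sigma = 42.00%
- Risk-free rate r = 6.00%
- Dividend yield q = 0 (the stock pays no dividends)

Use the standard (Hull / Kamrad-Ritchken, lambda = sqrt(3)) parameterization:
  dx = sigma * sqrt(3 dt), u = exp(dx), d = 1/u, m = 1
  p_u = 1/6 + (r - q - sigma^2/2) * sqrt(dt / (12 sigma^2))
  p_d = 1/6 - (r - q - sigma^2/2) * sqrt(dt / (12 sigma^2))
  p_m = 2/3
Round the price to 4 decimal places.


Answer: Price = V(0,0) = 2.2498

Derivation:
dt = T/N = 1.000000; dx = sigma*sqrt(3*dt) = 0.727461
u = exp(dx) = 2.069819; d = 1/u = 0.483134
p_u = 0.147284, p_m = 0.666667, p_d = 0.186049
Discount per step: exp(-r*dt) = 0.941765
Stock lattice S(k, j) with j the centered position index:
  k=0: S(0,+0) = 9.9700
  k=1: S(1,-1) = 4.8168; S(1,+0) = 9.9700; S(1,+1) = 20.6361
  k=2: S(2,-2) = 2.3272; S(2,-1) = 4.8168; S(2,+0) = 9.9700; S(2,+1) = 20.6361; S(2,+2) = 42.7130
Terminal payoffs V(N, j) = max(S_T - K, 0):
  V(2,-2) = 0.000000; V(2,-1) = 0.000000; V(2,+0) = 0.000000; V(2,+1) = 9.436099; V(2,+2) = 31.512997
Backward induction: V(k, j) = exp(-r*dt) * [p_u * V(k+1, j+1) + p_m * V(k+1, j) + p_d * V(k+1, j-1)]
  V(1,-1) = exp(-r*dt) * [p_u*0.000000 + p_m*0.000000 + p_d*0.000000] = 0.000000
  V(1,+0) = exp(-r*dt) * [p_u*9.436099 + p_m*0.000000 + p_d*0.000000] = 1.308853
  V(1,+1) = exp(-r*dt) * [p_u*31.512997 + p_m*9.436099 + p_d*0.000000] = 10.295463
  V(0,+0) = exp(-r*dt) * [p_u*10.295463 + p_m*1.308853 + p_d*0.000000] = 2.249808


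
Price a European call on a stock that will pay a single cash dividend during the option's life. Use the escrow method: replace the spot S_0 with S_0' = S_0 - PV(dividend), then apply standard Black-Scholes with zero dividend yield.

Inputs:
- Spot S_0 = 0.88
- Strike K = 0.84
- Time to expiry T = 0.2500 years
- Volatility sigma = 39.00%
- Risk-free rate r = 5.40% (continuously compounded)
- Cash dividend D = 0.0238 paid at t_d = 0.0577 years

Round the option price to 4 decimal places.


Answer: Price = 0.0801

Derivation:
PV(D) = D * exp(-r * t_d) = 0.0238 * 0.99688905 = 0.02372596
S_0' = S_0 - PV(D) = 0.8800 - 0.02372596 = 0.85627404
d1 = (ln(S_0'/K) + (r + sigma^2/2)*T) / (sigma*sqrt(T)) = 0.26513371
d2 = d1 - sigma*sqrt(T) = 0.07013371
exp(-rT) = 0.98659072
N(d1) = 0.60454677; N(d2) = 0.52795638
C = S_0' * N(d1) - K * exp(-rT) * N(d2) = 0.85627404 * 0.60454677 - 0.8400 * 0.98659072 * 0.52795638 = 0.0801


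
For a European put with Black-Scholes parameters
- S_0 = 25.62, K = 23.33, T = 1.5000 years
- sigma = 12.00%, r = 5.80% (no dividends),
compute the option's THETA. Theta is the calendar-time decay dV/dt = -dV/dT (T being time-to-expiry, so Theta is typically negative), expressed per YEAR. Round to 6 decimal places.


d1 = 1.3025380150; d2 = 1.1555686304
phi(d1) = 0.1708035568; exp(-qT) = 1.0000000000; exp(-rT) = 0.9166770956
Theta = -S*exp(-qT)*phi(d1)*sigma/(2*sqrt(T)) + r*K*exp(-rT)*N(-d2) - q*S*exp(-qT)*N(-d1)
N(-d1) = 0.0963662657; N(-d2) = 0.1239288227; sqrt(T) = 1.2247448714
Term 1 = -25.6200 * 1.0000000000 * 0.1708035568 * 0.1200 / (2 * 1.2247448714) = -0.2143787116
Term 2 = 0.0580 * 23.3300 * 0.9166770956 * 0.1239288227 = 0.1537203754
Term 3 = 0 (no dividend yield, q = 0)
Theta = -0.2143787116 + (0.1537203754) + (0.0000000000) = -0.060658

Answer: Theta = -0.060658


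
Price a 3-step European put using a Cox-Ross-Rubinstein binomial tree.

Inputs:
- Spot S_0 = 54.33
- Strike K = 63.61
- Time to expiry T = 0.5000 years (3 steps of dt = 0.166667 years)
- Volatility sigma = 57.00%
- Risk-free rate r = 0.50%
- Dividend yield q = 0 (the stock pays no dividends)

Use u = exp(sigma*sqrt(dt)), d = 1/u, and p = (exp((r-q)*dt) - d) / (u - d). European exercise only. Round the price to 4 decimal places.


Answer: Price = V(0,0) = 14.7224

Derivation:
dt = T/N = 0.166667
u = exp(sigma*sqrt(dt)) = 1.262005; d = 1/u = 0.792390
p = (exp((r-q)*dt) - d) / (u - d) = 0.443861
Discount per step: exp(-r*dt) = 0.999167
Stock lattice S(k, i) with i counting down-moves:
  k=0: S(0,0) = 54.3300
  k=1: S(1,0) = 68.5647; S(1,1) = 43.0506
  k=2: S(2,0) = 86.5290; S(2,1) = 54.3300; S(2,2) = 34.1128
  k=3: S(3,0) = 109.2000; S(3,1) = 68.5647; S(3,2) = 43.0506; S(3,3) = 27.0307
Terminal payoffs V(N, i) = max(K - S_T, 0):
  V(3,0) = 0.000000; V(3,1) = 0.000000; V(3,2) = 20.559449; V(3,3) = 36.579334
Backward induction: V(k, i) = exp(-r*dt) * [p * V(k+1, i) + (1-p) * V(k+1, i+1)].
  V(2,0) = exp(-r*dt) * [p*0.000000 + (1-p)*0.000000] = 0.000000
  V(2,1) = exp(-r*dt) * [p*0.000000 + (1-p)*20.559449] = 11.424388
  V(2,2) = exp(-r*dt) * [p*20.559449 + (1-p)*36.579334] = 29.444185
  V(1,0) = exp(-r*dt) * [p*0.000000 + (1-p)*11.424388] = 6.348256
  V(1,1) = exp(-r*dt) * [p*11.424388 + (1-p)*29.444185] = 21.428037
  V(0,0) = exp(-r*dt) * [p*6.348256 + (1-p)*21.428037] = 14.722437


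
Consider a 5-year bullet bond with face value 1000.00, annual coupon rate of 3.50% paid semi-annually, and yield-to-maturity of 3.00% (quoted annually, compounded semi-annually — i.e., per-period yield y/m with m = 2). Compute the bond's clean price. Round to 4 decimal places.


Answer: Price = 1023.0555

Derivation:
Coupon per period c = face * coupon_rate / m = 17.500000
Periods per year m = 2; per-period yield y/m = 0.015000
Number of cashflows N = 10
Cashflows (t years, CF_t, discount factor 1/(1+y/m)^(m*t), PV):
  t = 0.5000: CF_t = 17.500000, DF = 0.985222, PV = 17.241379
  t = 1.0000: CF_t = 17.500000, DF = 0.970662, PV = 16.986581
  t = 1.5000: CF_t = 17.500000, DF = 0.956317, PV = 16.735547
  t = 2.0000: CF_t = 17.500000, DF = 0.942184, PV = 16.488224
  t = 2.5000: CF_t = 17.500000, DF = 0.928260, PV = 16.244556
  t = 3.0000: CF_t = 17.500000, DF = 0.914542, PV = 16.004488
  t = 3.5000: CF_t = 17.500000, DF = 0.901027, PV = 15.767969
  t = 4.0000: CF_t = 17.500000, DF = 0.887711, PV = 15.534945
  t = 4.5000: CF_t = 17.500000, DF = 0.874592, PV = 15.305364
  t = 5.0000: CF_t = 1017.500000, DF = 0.861667, PV = 876.746408
Price P = sum_t PV_t = 1023.055461


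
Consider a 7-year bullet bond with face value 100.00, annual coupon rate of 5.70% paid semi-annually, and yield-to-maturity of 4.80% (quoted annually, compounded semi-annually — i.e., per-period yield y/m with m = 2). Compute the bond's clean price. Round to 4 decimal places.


Answer: Price = 105.2975

Derivation:
Coupon per period c = face * coupon_rate / m = 2.850000
Periods per year m = 2; per-period yield y/m = 0.024000
Number of cashflows N = 14
Cashflows (t years, CF_t, discount factor 1/(1+y/m)^(m*t), PV):
  t = 0.5000: CF_t = 2.850000, DF = 0.976562, PV = 2.783203
  t = 1.0000: CF_t = 2.850000, DF = 0.953674, PV = 2.717972
  t = 1.5000: CF_t = 2.850000, DF = 0.931323, PV = 2.654269
  t = 2.0000: CF_t = 2.850000, DF = 0.909495, PV = 2.592060
  t = 2.5000: CF_t = 2.850000, DF = 0.888178, PV = 2.531308
  t = 3.0000: CF_t = 2.850000, DF = 0.867362, PV = 2.471981
  t = 3.5000: CF_t = 2.850000, DF = 0.847033, PV = 2.414044
  t = 4.0000: CF_t = 2.850000, DF = 0.827181, PV = 2.357465
  t = 4.5000: CF_t = 2.850000, DF = 0.807794, PV = 2.302212
  t = 5.0000: CF_t = 2.850000, DF = 0.788861, PV = 2.248254
  t = 5.5000: CF_t = 2.850000, DF = 0.770372, PV = 2.195560
  t = 6.0000: CF_t = 2.850000, DF = 0.752316, PV = 2.144102
  t = 6.5000: CF_t = 2.850000, DF = 0.734684, PV = 2.093849
  t = 7.0000: CF_t = 102.850000, DF = 0.717465, PV = 73.791256
Price P = sum_t PV_t = 105.297535


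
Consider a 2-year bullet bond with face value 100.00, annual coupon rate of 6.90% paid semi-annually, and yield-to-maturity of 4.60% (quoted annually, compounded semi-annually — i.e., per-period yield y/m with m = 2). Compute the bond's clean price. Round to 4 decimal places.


Coupon per period c = face * coupon_rate / m = 3.450000
Periods per year m = 2; per-period yield y/m = 0.023000
Number of cashflows N = 4
Cashflows (t years, CF_t, discount factor 1/(1+y/m)^(m*t), PV):
  t = 0.5000: CF_t = 3.450000, DF = 0.977517, PV = 3.372434
  t = 1.0000: CF_t = 3.450000, DF = 0.955540, PV = 3.296612
  t = 1.5000: CF_t = 3.450000, DF = 0.934056, PV = 3.222495
  t = 2.0000: CF_t = 103.450000, DF = 0.913056, PV = 94.455654
Price P = sum_t PV_t = 104.347195

Answer: Price = 104.3472


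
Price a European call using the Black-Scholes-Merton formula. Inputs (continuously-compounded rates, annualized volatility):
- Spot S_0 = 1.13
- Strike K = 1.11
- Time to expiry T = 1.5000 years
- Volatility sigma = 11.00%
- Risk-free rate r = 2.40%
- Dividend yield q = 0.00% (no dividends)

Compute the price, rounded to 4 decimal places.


Answer: Price = 0.0934

Derivation:
d1 = (ln(S/K) + (r - q + 0.5*sigma^2) * T) / (sigma * sqrt(T)) = 0.46712970
d2 = d1 - sigma * sqrt(T) = 0.33240776
exp(-rT) = 0.96464029; exp(-qT) = 1.00000000
C = S_0 * exp(-qT) * N(d1) - K * exp(-rT) * N(d2)
N(d1) = 0.67979646; N(d2) = 0.63020931
C = 1.1300 * 1.00000000 * 0.67979646 - 1.1100 * 0.96464029 * 0.63020931 = 0.0934


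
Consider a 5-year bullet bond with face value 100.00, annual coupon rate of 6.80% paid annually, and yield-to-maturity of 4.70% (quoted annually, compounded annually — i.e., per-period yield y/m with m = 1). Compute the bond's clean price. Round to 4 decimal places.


Coupon per period c = face * coupon_rate / m = 6.800000
Periods per year m = 1; per-period yield y/m = 0.047000
Number of cashflows N = 5
Cashflows (t years, CF_t, discount factor 1/(1+y/m)^(m*t), PV):
  t = 1.0000: CF_t = 6.800000, DF = 0.955110, PV = 6.494747
  t = 2.0000: CF_t = 6.800000, DF = 0.912235, PV = 6.203197
  t = 3.0000: CF_t = 6.800000, DF = 0.871284, PV = 5.924734
  t = 4.0000: CF_t = 6.800000, DF = 0.832172, PV = 5.658772
  t = 5.0000: CF_t = 106.800000, DF = 0.794816, PV = 84.886347
Price P = sum_t PV_t = 109.167797

Answer: Price = 109.1678


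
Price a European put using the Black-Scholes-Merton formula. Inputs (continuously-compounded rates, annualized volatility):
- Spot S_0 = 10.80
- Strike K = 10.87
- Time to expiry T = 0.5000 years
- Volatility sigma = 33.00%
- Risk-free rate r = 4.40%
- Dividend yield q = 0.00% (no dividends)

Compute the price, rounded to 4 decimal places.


d1 = (ln(S/K) + (r - q + 0.5*sigma^2) * T) / (sigma * sqrt(T)) = 0.18326679
d2 = d1 - sigma * sqrt(T) = -0.05007845
exp(-rT) = 0.97824024; exp(-qT) = 1.00000000
P = K * exp(-rT) * N(-d2) - S_0 * exp(-qT) * N(-d1)
N(-d1) = 0.42729434; N(-d2) = 0.51997006
P = 10.8700 * 0.97824024 * 0.51997006 - 10.8000 * 1.00000000 * 0.42729434 = 0.9143

Answer: Price = 0.9143


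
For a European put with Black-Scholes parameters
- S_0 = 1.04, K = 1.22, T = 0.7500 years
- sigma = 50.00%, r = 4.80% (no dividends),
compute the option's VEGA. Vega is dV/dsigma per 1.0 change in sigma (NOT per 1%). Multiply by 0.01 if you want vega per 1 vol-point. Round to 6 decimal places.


Answer: Vega = 0.358459

Derivation:
d1 = -0.0690052404; d2 = -0.5020179423
phi(d1) = 0.3979935839; exp(-qT) = 1.0000000000; exp(-rT) = 0.9646402935
Vega = S * exp(-qT) * phi(d1) * sqrt(T) = 1.0400 * 1.0000000000 * 0.3979935839 * 0.8660254038 = 0.358459


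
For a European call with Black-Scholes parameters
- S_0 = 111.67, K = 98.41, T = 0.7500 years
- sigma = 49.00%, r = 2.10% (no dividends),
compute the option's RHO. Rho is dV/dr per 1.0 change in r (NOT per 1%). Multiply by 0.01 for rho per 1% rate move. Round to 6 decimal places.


Answer: Rho = 39.877999

Derivation:
d1 = 0.5471705648; d2 = 0.1228181169
phi(d1) = 0.3434765812; exp(-qT) = 1.0000000000; exp(-rT) = 0.9843733826
N(d2) = 0.5488744362
Rho = K*T*exp(-rT)*N(d2) = 98.4100 * 0.7500 * 0.9843733826 * 0.5488744362 = 39.877999


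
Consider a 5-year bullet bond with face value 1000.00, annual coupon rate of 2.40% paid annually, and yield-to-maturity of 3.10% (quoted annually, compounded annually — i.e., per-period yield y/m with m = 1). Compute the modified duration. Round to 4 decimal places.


Answer: Modified duration = 4.6233

Derivation:
Coupon per period c = face * coupon_rate / m = 24.000000
Periods per year m = 1; per-period yield y/m = 0.031000
Number of cashflows N = 5
Cashflows (t years, CF_t, discount factor 1/(1+y/m)^(m*t), PV):
  t = 1.0000: CF_t = 24.000000, DF = 0.969932, PV = 23.278371
  t = 2.0000: CF_t = 24.000000, DF = 0.940768, PV = 22.578439
  t = 3.0000: CF_t = 24.000000, DF = 0.912481, PV = 21.899553
  t = 4.0000: CF_t = 24.000000, DF = 0.885045, PV = 21.241079
  t = 5.0000: CF_t = 1024.000000, DF = 0.858434, PV = 879.035937
Price P = sum_t PV_t = 968.033378
First compute Macaulay numerator sum_t t * PV_t:
  t * PV_t at t = 1.0000: 23.278371
  t * PV_t at t = 2.0000: 45.156878
  t * PV_t at t = 3.0000: 65.698658
  t * PV_t at t = 4.0000: 84.964317
  t * PV_t at t = 5.0000: 4395.179683
Macaulay duration D = 4614.277907 / 968.033378 = 4.766652
Modified duration = D / (1 + y/m) = 4.766652 / (1 + 0.031000) = 4.623328


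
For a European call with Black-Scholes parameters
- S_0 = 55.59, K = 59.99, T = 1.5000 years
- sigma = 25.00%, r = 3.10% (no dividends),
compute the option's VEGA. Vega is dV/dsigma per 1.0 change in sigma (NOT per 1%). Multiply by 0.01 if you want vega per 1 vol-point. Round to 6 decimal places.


d1 = 0.0561764256; d2 = -0.2500097922
phi(d1) = 0.3983132876; exp(-qT) = 1.0000000000; exp(-rT) = 0.9545645606
Vega = S * exp(-qT) * phi(d1) * sqrt(T) = 55.5900 * 1.0000000000 * 0.3983132876 * 1.2247448714 = 27.118590

Answer: Vega = 27.118590


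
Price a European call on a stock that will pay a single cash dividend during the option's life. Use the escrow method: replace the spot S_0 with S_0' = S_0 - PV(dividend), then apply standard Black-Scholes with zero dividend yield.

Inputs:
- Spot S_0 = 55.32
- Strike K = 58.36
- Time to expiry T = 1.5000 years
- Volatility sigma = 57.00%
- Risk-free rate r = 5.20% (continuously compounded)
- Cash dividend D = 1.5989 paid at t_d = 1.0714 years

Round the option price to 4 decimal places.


PV(D) = D * exp(-r * t_d) = 1.5989 * 0.94581073 = 1.51225678
S_0' = S_0 - PV(D) = 55.3200 - 1.51225678 = 53.80774322
d1 = (ln(S_0'/K) + (r + sigma^2/2)*T) / (sigma*sqrt(T)) = 0.34444934
d2 = d1 - sigma*sqrt(T) = -0.35365524
exp(-rT) = 0.92496443
N(d1) = 0.63474580; N(d2) = 0.36179864
C = S_0' * N(d1) - K * exp(-rT) * N(d2) = 53.80774322 * 0.63474580 - 58.3600 * 0.92496443 * 0.36179864 = 14.6240

Answer: Price = 14.6240


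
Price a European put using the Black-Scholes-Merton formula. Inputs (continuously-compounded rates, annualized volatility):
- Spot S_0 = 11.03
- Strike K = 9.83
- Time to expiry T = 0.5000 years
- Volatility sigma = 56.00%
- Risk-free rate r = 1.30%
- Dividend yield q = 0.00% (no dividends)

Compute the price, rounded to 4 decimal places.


d1 = (ln(S/K) + (r - q + 0.5*sigma^2) * T) / (sigma * sqrt(T)) = 0.50527805
d2 = d1 - sigma * sqrt(T) = 0.10929825
exp(-rT) = 0.99352108; exp(-qT) = 1.00000000
P = K * exp(-rT) * N(-d2) - S_0 * exp(-qT) * N(-d1)
N(-d1) = 0.30668178; N(-d2) = 0.45648297
P = 9.8300 * 0.99352108 * 0.45648297 - 11.0300 * 1.00000000 * 0.30668178 = 1.0755

Answer: Price = 1.0755


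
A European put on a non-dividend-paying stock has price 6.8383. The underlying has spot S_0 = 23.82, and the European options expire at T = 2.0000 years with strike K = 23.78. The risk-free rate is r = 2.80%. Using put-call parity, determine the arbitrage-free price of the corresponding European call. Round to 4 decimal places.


Answer: Call price = 8.1734

Derivation:
Put-call parity: C - P = S_0 * exp(-qT) - K * exp(-rT).
S_0 * exp(-qT) = 23.8200 * 1.00000000 = 23.82000000
K * exp(-rT) = 23.7800 * 0.94553914 = 22.48492065
C = P + S*exp(-qT) - K*exp(-rT)
C = 6.8383 + 23.82000000 - 22.48492065 = 8.1734


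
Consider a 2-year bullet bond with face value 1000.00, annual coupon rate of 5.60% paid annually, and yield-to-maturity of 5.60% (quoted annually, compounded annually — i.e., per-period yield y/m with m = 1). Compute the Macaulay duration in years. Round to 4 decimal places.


Answer: Macaulay duration = 1.9470 years

Derivation:
Coupon per period c = face * coupon_rate / m = 56.000000
Periods per year m = 1; per-period yield y/m = 0.056000
Number of cashflows N = 2
Cashflows (t years, CF_t, discount factor 1/(1+y/m)^(m*t), PV):
  t = 1.0000: CF_t = 56.000000, DF = 0.946970, PV = 53.030303
  t = 2.0000: CF_t = 1056.000000, DF = 0.896752, PV = 946.969697
Price P = sum_t PV_t = 1000.000000
Macaulay numerator sum_t t * PV_t:
  t * PV_t at t = 1.0000: 53.030303
  t * PV_t at t = 2.0000: 1893.939394
Macaulay duration D = (sum_t t * PV_t) / P = 1946.969697 / 1000.000000 = 1.946970


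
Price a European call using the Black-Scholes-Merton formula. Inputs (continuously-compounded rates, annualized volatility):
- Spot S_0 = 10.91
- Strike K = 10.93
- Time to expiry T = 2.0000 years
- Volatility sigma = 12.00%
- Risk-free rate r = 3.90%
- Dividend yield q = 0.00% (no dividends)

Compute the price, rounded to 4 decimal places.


Answer: Price = 1.1810

Derivation:
d1 = (ln(S/K) + (r - q + 0.5*sigma^2) * T) / (sigma * sqrt(T)) = 0.53367999
d2 = d1 - sigma * sqrt(T) = 0.36397436
exp(-rT) = 0.92496443; exp(-qT) = 1.00000000
C = S_0 * exp(-qT) * N(d1) - K * exp(-rT) * N(d2)
N(d1) = 0.70321852; N(d2) = 0.64206142
C = 10.9100 * 1.00000000 * 0.70321852 - 10.9300 * 0.92496443 * 0.64206142 = 1.1810


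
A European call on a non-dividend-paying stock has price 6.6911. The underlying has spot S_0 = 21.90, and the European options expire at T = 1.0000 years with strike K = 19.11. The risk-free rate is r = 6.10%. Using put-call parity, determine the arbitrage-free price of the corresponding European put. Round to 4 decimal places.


Put-call parity: C - P = S_0 * exp(-qT) - K * exp(-rT).
S_0 * exp(-qT) = 21.9000 * 1.00000000 = 21.90000000
K * exp(-rT) = 19.1100 * 0.94082324 = 17.97913211
P = C - S*exp(-qT) + K*exp(-rT)
P = 6.6911 - 21.90000000 + 17.97913211 = 2.7702

Answer: Put price = 2.7702


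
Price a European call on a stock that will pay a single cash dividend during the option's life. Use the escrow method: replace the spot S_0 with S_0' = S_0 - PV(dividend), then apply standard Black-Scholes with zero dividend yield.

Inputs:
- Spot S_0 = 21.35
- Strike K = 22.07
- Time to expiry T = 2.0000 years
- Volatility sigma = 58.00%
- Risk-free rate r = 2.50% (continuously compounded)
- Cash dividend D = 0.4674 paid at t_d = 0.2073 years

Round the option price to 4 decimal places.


PV(D) = D * exp(-r * t_d) = 0.4674 * 0.99483091 = 0.46498397
S_0' = S_0 - PV(D) = 21.3500 - 0.46498397 = 20.88501603
d1 = (ln(S_0'/K) + (r + sigma^2/2)*T) / (sigma*sqrt(T)) = 0.40379789
d2 = d1 - sigma*sqrt(T) = -0.41644597
exp(-rT) = 0.95122942
N(d1) = 0.65681933; N(d2) = 0.33854185
C = S_0' * N(d1) - K * exp(-rT) * N(d2) = 20.88501603 * 0.65681933 - 22.0700 * 0.95122942 * 0.33854185 = 6.6105

Answer: Price = 6.6105


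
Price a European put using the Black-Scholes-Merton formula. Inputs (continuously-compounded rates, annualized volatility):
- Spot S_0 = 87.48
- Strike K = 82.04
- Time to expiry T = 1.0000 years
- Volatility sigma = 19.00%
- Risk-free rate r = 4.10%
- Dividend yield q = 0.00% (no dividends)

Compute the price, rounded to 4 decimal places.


d1 = (ln(S/K) + (r - q + 0.5*sigma^2) * T) / (sigma * sqrt(T)) = 0.64870138
d2 = d1 - sigma * sqrt(T) = 0.45870138
exp(-rT) = 0.95982913; exp(-qT) = 1.00000000
P = K * exp(-rT) * N(-d2) - S_0 * exp(-qT) * N(-d1)
N(-d1) = 0.25826571; N(-d2) = 0.32322431
P = 82.0400 * 0.95982913 * 0.32322431 - 87.4800 * 1.00000000 * 0.25826571 = 2.8590

Answer: Price = 2.8590


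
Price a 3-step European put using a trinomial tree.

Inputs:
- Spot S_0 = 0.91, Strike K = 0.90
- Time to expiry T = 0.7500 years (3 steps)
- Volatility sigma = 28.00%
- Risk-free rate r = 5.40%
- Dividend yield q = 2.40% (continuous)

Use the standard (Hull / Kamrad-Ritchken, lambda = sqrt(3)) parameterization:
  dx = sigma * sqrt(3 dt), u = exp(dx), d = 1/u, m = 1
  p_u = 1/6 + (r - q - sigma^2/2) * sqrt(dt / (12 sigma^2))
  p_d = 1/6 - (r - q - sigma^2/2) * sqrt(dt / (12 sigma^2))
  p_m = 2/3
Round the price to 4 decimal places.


dt = T/N = 0.250000; dx = sigma*sqrt(3*dt) = 0.242487
u = exp(dx) = 1.274415; d = 1/u = 0.784674
p_u = 0.161924, p_m = 0.666667, p_d = 0.171409
Discount per step: exp(-r*dt) = 0.986591
Stock lattice S(k, j) with j the centered position index:
  k=0: S(0,+0) = 0.9100
  k=1: S(1,-1) = 0.7141; S(1,+0) = 0.9100; S(1,+1) = 1.1597
  k=2: S(2,-2) = 0.5603; S(2,-1) = 0.7141; S(2,+0) = 0.9100; S(2,+1) = 1.1597; S(2,+2) = 1.4780
  k=3: S(3,-3) = 0.4397; S(3,-2) = 0.5603; S(3,-1) = 0.7141; S(3,+0) = 0.9100; S(3,+1) = 1.1597; S(3,+2) = 1.4780; S(3,+3) = 1.8835
Terminal payoffs V(N, j) = max(K - S_T, 0):
  V(3,-3) = 0.460348; V(3,-2) = 0.339701; V(3,-1) = 0.185947; V(3,+0) = 0.000000; V(3,+1) = 0.000000; V(3,+2) = 0.000000; V(3,+3) = 0.000000
Backward induction: V(k, j) = exp(-r*dt) * [p_u * V(k+1, j+1) + p_m * V(k+1, j) + p_d * V(k+1, j-1)]
  V(2,-2) = exp(-r*dt) * [p_u*0.185947 + p_m*0.339701 + p_d*0.460348] = 0.330986
  V(2,-1) = exp(-r*dt) * [p_u*0.000000 + p_m*0.185947 + p_d*0.339701] = 0.179749
  V(2,+0) = exp(-r*dt) * [p_u*0.000000 + p_m*0.000000 + p_d*0.185947] = 0.031446
  V(2,+1) = exp(-r*dt) * [p_u*0.000000 + p_m*0.000000 + p_d*0.000000] = 0.000000
  V(2,+2) = exp(-r*dt) * [p_u*0.000000 + p_m*0.000000 + p_d*0.000000] = 0.000000
  V(1,-1) = exp(-r*dt) * [p_u*0.031446 + p_m*0.179749 + p_d*0.330986] = 0.179223
  V(1,+0) = exp(-r*dt) * [p_u*0.000000 + p_m*0.031446 + p_d*0.179749] = 0.051080
  V(1,+1) = exp(-r*dt) * [p_u*0.000000 + p_m*0.000000 + p_d*0.031446] = 0.005318
  V(0,+0) = exp(-r*dt) * [p_u*0.005318 + p_m*0.051080 + p_d*0.179223] = 0.064755

Answer: Price = V(0,0) = 0.0648


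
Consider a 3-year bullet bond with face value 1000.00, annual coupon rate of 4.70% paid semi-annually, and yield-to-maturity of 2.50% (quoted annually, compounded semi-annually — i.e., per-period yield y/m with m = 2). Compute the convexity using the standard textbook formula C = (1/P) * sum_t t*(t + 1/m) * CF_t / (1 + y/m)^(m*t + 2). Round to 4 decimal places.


Answer: Convexity = 9.5107

Derivation:
Coupon per period c = face * coupon_rate / m = 23.500000
Periods per year m = 2; per-period yield y/m = 0.012500
Number of cashflows N = 6
Cashflows (t years, CF_t, discount factor 1/(1+y/m)^(m*t), PV):
  t = 0.5000: CF_t = 23.500000, DF = 0.987654, PV = 23.209877
  t = 1.0000: CF_t = 23.500000, DF = 0.975461, PV = 22.923335
  t = 1.5000: CF_t = 23.500000, DF = 0.963418, PV = 22.640331
  t = 2.0000: CF_t = 23.500000, DF = 0.951524, PV = 22.360820
  t = 2.5000: CF_t = 23.500000, DF = 0.939777, PV = 22.084761
  t = 3.0000: CF_t = 1023.500000, DF = 0.928175, PV = 949.986986
Price P = sum_t PV_t = 1063.206109
Convexity numerator sum_t t*(t + 1/m) * CF_t / (1+y/m)^(m*t + 2):
  t = 0.5000: term = 11.320165
  t = 1.0000: term = 33.541231
  t = 1.5000: term = 66.254283
  t = 2.0000: term = 109.060548
  t = 2.5000: term = 161.571182
  t = 3.0000: term = 9730.090753
Convexity = (1/P) * sum = 10111.838162 / 1063.206109 = 9.510704


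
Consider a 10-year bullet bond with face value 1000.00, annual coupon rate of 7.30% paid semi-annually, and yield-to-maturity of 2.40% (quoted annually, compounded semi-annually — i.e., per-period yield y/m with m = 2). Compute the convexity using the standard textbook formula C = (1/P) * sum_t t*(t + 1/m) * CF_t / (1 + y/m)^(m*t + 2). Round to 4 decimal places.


Answer: Convexity = 72.3271

Derivation:
Coupon per period c = face * coupon_rate / m = 36.500000
Periods per year m = 2; per-period yield y/m = 0.012000
Number of cashflows N = 20
Cashflows (t years, CF_t, discount factor 1/(1+y/m)^(m*t), PV):
  t = 0.5000: CF_t = 36.500000, DF = 0.988142, PV = 36.067194
  t = 1.0000: CF_t = 36.500000, DF = 0.976425, PV = 35.639519
  t = 1.5000: CF_t = 36.500000, DF = 0.964847, PV = 35.216916
  t = 2.0000: CF_t = 36.500000, DF = 0.953406, PV = 34.799325
  t = 2.5000: CF_t = 36.500000, DF = 0.942101, PV = 34.386684
  t = 3.0000: CF_t = 36.500000, DF = 0.930930, PV = 33.978937
  t = 3.5000: CF_t = 36.500000, DF = 0.919891, PV = 33.576025
  t = 4.0000: CF_t = 36.500000, DF = 0.908983, PV = 33.177890
  t = 4.5000: CF_t = 36.500000, DF = 0.898205, PV = 32.784476
  t = 5.0000: CF_t = 36.500000, DF = 0.887554, PV = 32.395728
  t = 5.5000: CF_t = 36.500000, DF = 0.877030, PV = 32.011589
  t = 6.0000: CF_t = 36.500000, DF = 0.866630, PV = 31.632005
  t = 6.5000: CF_t = 36.500000, DF = 0.856354, PV = 31.256921
  t = 7.0000: CF_t = 36.500000, DF = 0.846200, PV = 30.886286
  t = 7.5000: CF_t = 36.500000, DF = 0.836166, PV = 30.520046
  t = 8.0000: CF_t = 36.500000, DF = 0.826251, PV = 30.158148
  t = 8.5000: CF_t = 36.500000, DF = 0.816453, PV = 29.800541
  t = 9.0000: CF_t = 36.500000, DF = 0.806772, PV = 29.447175
  t = 9.5000: CF_t = 36.500000, DF = 0.797205, PV = 29.097999
  t = 10.0000: CF_t = 1036.500000, DF = 0.787752, PV = 816.505391
Price P = sum_t PV_t = 1433.338795
Convexity numerator sum_t t*(t + 1/m) * CF_t / (1+y/m)^(m*t + 2):
  t = 0.5000: term = 17.608458
  t = 1.0000: term = 52.198987
  t = 1.5000: term = 103.160053
  t = 2.0000: term = 169.894685
  t = 2.5000: term = 251.820186
  t = 3.0000: term = 348.367846
  t = 3.5000: term = 458.982670
  t = 4.0000: term = 583.123098
  t = 4.5000: term = 720.260744
  t = 5.0000: term = 869.880125
  t = 5.5000: term = 1031.478409
  t = 6.0000: term = 1204.565156
  t = 6.5000: term = 1388.662071
  t = 7.0000: term = 1583.302756
  t = 7.5000: term = 1788.032475
  t = 8.0000: term = 2002.407910
  t = 8.5000: term = 2225.996935
  t = 9.0000: term = 2458.378387
  t = 9.5000: term = 2699.141839
  t = 10.0000: term = 83711.925297
Convexity = (1/P) * sum = 103669.188087 / 1433.338795 = 72.327065


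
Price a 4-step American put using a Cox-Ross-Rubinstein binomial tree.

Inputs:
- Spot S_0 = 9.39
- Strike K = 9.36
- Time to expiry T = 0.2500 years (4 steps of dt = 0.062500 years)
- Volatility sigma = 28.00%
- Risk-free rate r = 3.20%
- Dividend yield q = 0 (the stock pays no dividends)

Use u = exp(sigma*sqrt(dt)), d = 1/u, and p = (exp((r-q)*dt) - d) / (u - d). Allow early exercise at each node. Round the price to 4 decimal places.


dt = T/N = 0.062500
u = exp(sigma*sqrt(dt)) = 1.072508; d = 1/u = 0.932394
p = (exp((r-q)*dt) - d) / (u - d) = 0.496795
Discount per step: exp(-r*dt) = 0.998002
Stock lattice S(k, i) with i counting down-moves:
  k=0: S(0,0) = 9.3900
  k=1: S(1,0) = 10.0709; S(1,1) = 8.7552
  k=2: S(2,0) = 10.8011; S(2,1) = 9.3900; S(2,2) = 8.1633
  k=3: S(3,0) = 11.5842; S(3,1) = 10.0709; S(3,2) = 8.7552; S(3,3) = 7.6114
  k=4: S(4,0) = 12.4242; S(4,1) = 10.8011; S(4,2) = 9.3900; S(4,3) = 8.1633; S(4,4) = 7.0968
Terminal payoffs V(N, i) = max(K - S_T, 0):
  V(4,0) = 0.000000; V(4,1) = 0.000000; V(4,2) = 0.000000; V(4,3) = 1.196726; V(4,4) = 2.263191
Backward induction: V(k, i) = exp(-r*dt) * [p * V(k+1, i) + (1-p) * V(k+1, i+1)]; then take max(V_cont, immediate exercise) for American.
  V(3,0) = exp(-r*dt) * [p*0.000000 + (1-p)*0.000000] = 0.000000; exercise = 0.000000; V(3,0) = max -> 0.000000
  V(3,1) = exp(-r*dt) * [p*0.000000 + (1-p)*0.000000] = 0.000000; exercise = 0.000000; V(3,1) = max -> 0.000000
  V(3,2) = exp(-r*dt) * [p*0.000000 + (1-p)*1.196726] = 0.600995; exercise = 0.604822; V(3,2) = max -> 0.604822
  V(3,3) = exp(-r*dt) * [p*1.196726 + (1-p)*2.263191] = 1.729913; exercise = 1.748614; V(3,3) = max -> 1.748614
  V(2,0) = exp(-r*dt) * [p*0.000000 + (1-p)*0.000000] = 0.000000; exercise = 0.000000; V(2,0) = max -> 0.000000
  V(2,1) = exp(-r*dt) * [p*0.000000 + (1-p)*0.604822] = 0.303741; exercise = 0.000000; V(2,1) = max -> 0.303741
  V(2,2) = exp(-r*dt) * [p*0.604822 + (1-p)*1.748614] = 1.178025; exercise = 1.196726; V(2,2) = max -> 1.196726
  V(1,0) = exp(-r*dt) * [p*0.000000 + (1-p)*0.303741] = 0.152539; exercise = 0.000000; V(1,0) = max -> 0.152539
  V(1,1) = exp(-r*dt) * [p*0.303741 + (1-p)*1.196726] = 0.751591; exercise = 0.604822; V(1,1) = max -> 0.751591
  V(0,0) = exp(-r*dt) * [p*0.152539 + (1-p)*0.751591] = 0.453077; exercise = 0.000000; V(0,0) = max -> 0.453077

Answer: Price = V(0,0) = 0.4531


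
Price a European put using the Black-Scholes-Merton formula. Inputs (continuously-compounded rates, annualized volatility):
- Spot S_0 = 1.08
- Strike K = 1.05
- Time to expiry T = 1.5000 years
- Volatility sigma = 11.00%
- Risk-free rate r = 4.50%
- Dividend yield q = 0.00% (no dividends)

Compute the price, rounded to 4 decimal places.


Answer: Price = 0.0195

Derivation:
d1 = (ln(S/K) + (r - q + 0.5*sigma^2) * T) / (sigma * sqrt(T)) = 0.77749682
d2 = d1 - sigma * sqrt(T) = 0.64277489
exp(-rT) = 0.93472772; exp(-qT) = 1.00000000
P = K * exp(-rT) * N(-d2) - S_0 * exp(-qT) * N(-d1)
N(-d1) = 0.21843285; N(-d2) = 0.26018509
P = 1.0500 * 0.93472772 * 0.26018509 - 1.0800 * 1.00000000 * 0.21843285 = 0.0195


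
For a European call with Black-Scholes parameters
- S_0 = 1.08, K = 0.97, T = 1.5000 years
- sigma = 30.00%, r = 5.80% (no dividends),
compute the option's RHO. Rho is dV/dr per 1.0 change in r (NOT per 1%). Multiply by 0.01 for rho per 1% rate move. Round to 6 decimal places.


Answer: Rho = 0.847095

Derivation:
d1 = 0.7128566249; d2 = 0.3454331635
phi(d1) = 0.3094307942; exp(-qT) = 1.0000000000; exp(-rT) = 0.9166770956
N(d2) = 0.6351156255
Rho = K*T*exp(-rT)*N(d2) = 0.9700 * 1.5000 * 0.9166770956 * 0.6351156255 = 0.847095


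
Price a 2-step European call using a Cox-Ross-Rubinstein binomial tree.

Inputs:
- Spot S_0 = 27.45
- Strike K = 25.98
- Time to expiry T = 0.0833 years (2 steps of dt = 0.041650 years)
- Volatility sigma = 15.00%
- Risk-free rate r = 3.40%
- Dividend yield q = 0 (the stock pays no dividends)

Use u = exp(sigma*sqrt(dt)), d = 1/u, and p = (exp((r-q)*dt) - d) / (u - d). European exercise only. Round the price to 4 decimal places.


dt = T/N = 0.041650
u = exp(sigma*sqrt(dt)) = 1.031086; d = 1/u = 0.969851
p = (exp((r-q)*dt) - d) / (u - d) = 0.515490
Discount per step: exp(-r*dt) = 0.998585
Stock lattice S(k, i) with i counting down-moves:
  k=0: S(0,0) = 27.4500
  k=1: S(1,0) = 28.3033; S(1,1) = 26.6224
  k=2: S(2,0) = 29.1831; S(2,1) = 27.4500; S(2,2) = 25.8198
Terminal payoffs V(N, i) = max(S_T - K, 0):
  V(2,0) = 3.203141; V(2,1) = 1.470000; V(2,2) = 0.000000
Backward induction: V(k, i) = exp(-r*dt) * [p * V(k+1, i) + (1-p) * V(k+1, i+1)].
  V(1,0) = exp(-r*dt) * [p*3.203141 + (1-p)*1.470000] = 2.360072
  V(1,1) = exp(-r*dt) * [p*1.470000 + (1-p)*0.000000] = 0.756698
  V(0,0) = exp(-r*dt) * [p*2.360072 + (1-p)*0.756698] = 1.580980

Answer: Price = V(0,0) = 1.5810


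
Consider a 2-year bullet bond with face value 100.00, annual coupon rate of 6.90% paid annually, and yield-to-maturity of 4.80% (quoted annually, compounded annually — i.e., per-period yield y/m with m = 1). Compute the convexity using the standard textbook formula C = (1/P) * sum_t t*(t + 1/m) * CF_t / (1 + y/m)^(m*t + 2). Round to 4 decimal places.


Coupon per period c = face * coupon_rate / m = 6.900000
Periods per year m = 1; per-period yield y/m = 0.048000
Number of cashflows N = 2
Cashflows (t years, CF_t, discount factor 1/(1+y/m)^(m*t), PV):
  t = 1.0000: CF_t = 6.900000, DF = 0.954198, PV = 6.583969
  t = 2.0000: CF_t = 106.900000, DF = 0.910495, PV = 97.331886
Price P = sum_t PV_t = 103.915856
Convexity numerator sum_t t*(t + 1/m) * CF_t / (1+y/m)^(m*t + 2):
  t = 1.0000: term = 11.989339
  t = 2.0000: term = 531.721015
Convexity = (1/P) * sum = 543.710354 / 103.915856 = 5.232217

Answer: Convexity = 5.2322


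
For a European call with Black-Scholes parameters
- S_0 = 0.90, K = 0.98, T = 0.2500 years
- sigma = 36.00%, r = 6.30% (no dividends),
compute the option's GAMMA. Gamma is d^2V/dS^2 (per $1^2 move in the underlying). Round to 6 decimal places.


Answer: Gamma = 2.357333

Derivation:
d1 = -0.2955989352; d2 = -0.4755989352
phi(d1) = 0.3818880033; exp(-qT) = 1.0000000000; exp(-rT) = 0.9843733826
Gamma = exp(-qT) * phi(d1) / (S * sigma * sqrt(T)) = 1.0000000000 * 0.3818880033 / (0.9000 * 0.3600 * 0.5000000000) = 2.357333


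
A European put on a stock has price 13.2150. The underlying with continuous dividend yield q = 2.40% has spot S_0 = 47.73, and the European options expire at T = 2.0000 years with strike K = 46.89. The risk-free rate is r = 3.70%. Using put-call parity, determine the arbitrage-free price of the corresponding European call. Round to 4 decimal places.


Put-call parity: C - P = S_0 * exp(-qT) - K * exp(-rT).
S_0 * exp(-qT) = 47.7300 * 0.95313379 = 45.49307566
K * exp(-rT) = 46.8900 * 0.92867169 = 43.54541572
C = P + S*exp(-qT) - K*exp(-rT)
C = 13.2150 + 45.49307566 - 43.54541572 = 15.1627

Answer: Call price = 15.1627


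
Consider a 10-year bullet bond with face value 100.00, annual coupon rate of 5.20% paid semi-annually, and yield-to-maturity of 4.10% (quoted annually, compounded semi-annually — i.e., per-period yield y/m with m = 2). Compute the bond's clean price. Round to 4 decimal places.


Answer: Price = 108.9500

Derivation:
Coupon per period c = face * coupon_rate / m = 2.600000
Periods per year m = 2; per-period yield y/m = 0.020500
Number of cashflows N = 20
Cashflows (t years, CF_t, discount factor 1/(1+y/m)^(m*t), PV):
  t = 0.5000: CF_t = 2.600000, DF = 0.979912, PV = 2.547771
  t = 1.0000: CF_t = 2.600000, DF = 0.960227, PV = 2.496591
  t = 1.5000: CF_t = 2.600000, DF = 0.940938, PV = 2.446439
  t = 2.0000: CF_t = 2.600000, DF = 0.922036, PV = 2.397294
  t = 2.5000: CF_t = 2.600000, DF = 0.903514, PV = 2.349137
  t = 3.0000: CF_t = 2.600000, DF = 0.885364, PV = 2.301947
  t = 3.5000: CF_t = 2.600000, DF = 0.867579, PV = 2.255705
  t = 4.0000: CF_t = 2.600000, DF = 0.850151, PV = 2.210392
  t = 4.5000: CF_t = 2.600000, DF = 0.833073, PV = 2.165989
  t = 5.0000: CF_t = 2.600000, DF = 0.816338, PV = 2.122478
  t = 5.5000: CF_t = 2.600000, DF = 0.799939, PV = 2.079842
  t = 6.0000: CF_t = 2.600000, DF = 0.783870, PV = 2.038061
  t = 6.5000: CF_t = 2.600000, DF = 0.768123, PV = 1.997120
  t = 7.0000: CF_t = 2.600000, DF = 0.752693, PV = 1.957002
  t = 7.5000: CF_t = 2.600000, DF = 0.737573, PV = 1.917689
  t = 8.0000: CF_t = 2.600000, DF = 0.722756, PV = 1.879166
  t = 8.5000: CF_t = 2.600000, DF = 0.708237, PV = 1.841417
  t = 9.0000: CF_t = 2.600000, DF = 0.694010, PV = 1.804426
  t = 9.5000: CF_t = 2.600000, DF = 0.680069, PV = 1.768179
  t = 10.0000: CF_t = 102.600000, DF = 0.666407, PV = 68.373400
Price P = sum_t PV_t = 108.950045


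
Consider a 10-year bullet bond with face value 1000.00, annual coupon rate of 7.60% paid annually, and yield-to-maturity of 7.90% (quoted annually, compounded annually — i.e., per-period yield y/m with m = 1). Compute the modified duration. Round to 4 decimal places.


Answer: Modified duration = 6.7862

Derivation:
Coupon per period c = face * coupon_rate / m = 76.000000
Periods per year m = 1; per-period yield y/m = 0.079000
Number of cashflows N = 10
Cashflows (t years, CF_t, discount factor 1/(1+y/m)^(m*t), PV):
  t = 1.0000: CF_t = 76.000000, DF = 0.926784, PV = 70.435589
  t = 2.0000: CF_t = 76.000000, DF = 0.858929, PV = 65.278581
  t = 3.0000: CF_t = 76.000000, DF = 0.796041, PV = 60.499148
  t = 4.0000: CF_t = 76.000000, DF = 0.737758, PV = 56.069646
  t = 5.0000: CF_t = 76.000000, DF = 0.683743, PV = 51.964454
  t = 6.0000: CF_t = 76.000000, DF = 0.633682, PV = 48.159828
  t = 7.0000: CF_t = 76.000000, DF = 0.587286, PV = 44.633761
  t = 8.0000: CF_t = 76.000000, DF = 0.544288, PV = 41.365858
  t = 9.0000: CF_t = 76.000000, DF = 0.504437, PV = 38.337218
  t = 10.0000: CF_t = 1076.000000, DF = 0.467504, PV = 503.034561
Price P = sum_t PV_t = 979.778642
First compute Macaulay numerator sum_t t * PV_t:
  t * PV_t at t = 1.0000: 70.435589
  t * PV_t at t = 2.0000: 130.557161
  t * PV_t at t = 3.0000: 181.497444
  t * PV_t at t = 4.0000: 224.278584
  t * PV_t at t = 5.0000: 259.822270
  t * PV_t at t = 6.0000: 288.958966
  t * PV_t at t = 7.0000: 312.436324
  t * PV_t at t = 8.0000: 330.926863
  t * PV_t at t = 9.0000: 345.034959
  t * PV_t at t = 10.0000: 5030.345612
Macaulay duration D = 7174.293771 / 979.778642 = 7.322362
Modified duration = D / (1 + y/m) = 7.322362 / (1 + 0.079000) = 6.786248


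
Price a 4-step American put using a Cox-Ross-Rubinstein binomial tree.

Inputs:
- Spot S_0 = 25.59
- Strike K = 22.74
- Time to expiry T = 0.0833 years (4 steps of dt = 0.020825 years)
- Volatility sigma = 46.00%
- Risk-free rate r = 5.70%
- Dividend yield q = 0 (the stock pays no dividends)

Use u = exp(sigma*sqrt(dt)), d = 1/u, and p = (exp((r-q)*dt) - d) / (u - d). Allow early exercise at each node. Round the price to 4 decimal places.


dt = T/N = 0.020825
u = exp(sigma*sqrt(dt)) = 1.068635; d = 1/u = 0.935773
p = (exp((r-q)*dt) - d) / (u - d) = 0.492350
Discount per step: exp(-r*dt) = 0.998814
Stock lattice S(k, i) with i counting down-moves:
  k=0: S(0,0) = 25.5900
  k=1: S(1,0) = 27.3464; S(1,1) = 23.9464
  k=2: S(2,0) = 29.2233; S(2,1) = 25.5900; S(2,2) = 22.4084
  k=3: S(3,0) = 31.2290; S(3,1) = 27.3464; S(3,2) = 23.9464; S(3,3) = 20.9692
  k=4: S(4,0) = 33.3724; S(4,1) = 29.2233; S(4,2) = 25.5900; S(4,3) = 22.4084; S(4,4) = 19.6224
Terminal payoffs V(N, i) = max(K - S_T, 0):
  V(4,0) = 0.000000; V(4,1) = 0.000000; V(4,2) = 0.000000; V(4,3) = 0.331561; V(4,4) = 3.117563
Backward induction: V(k, i) = exp(-r*dt) * [p * V(k+1, i) + (1-p) * V(k+1, i+1)]; then take max(V_cont, immediate exercise) for American.
  V(3,0) = exp(-r*dt) * [p*0.000000 + (1-p)*0.000000] = 0.000000; exercise = 0.000000; V(3,0) = max -> 0.000000
  V(3,1) = exp(-r*dt) * [p*0.000000 + (1-p)*0.000000] = 0.000000; exercise = 0.000000; V(3,1) = max -> 0.000000
  V(3,2) = exp(-r*dt) * [p*0.000000 + (1-p)*0.331561] = 0.168117; exercise = 0.000000; V(3,2) = max -> 0.168117
  V(3,3) = exp(-r*dt) * [p*0.331561 + (1-p)*3.117563] = 1.743803; exercise = 1.770780; V(3,3) = max -> 1.770780
  V(2,0) = exp(-r*dt) * [p*0.000000 + (1-p)*0.000000] = 0.000000; exercise = 0.000000; V(2,0) = max -> 0.000000
  V(2,1) = exp(-r*dt) * [p*0.000000 + (1-p)*0.168117] = 0.085243; exercise = 0.000000; V(2,1) = max -> 0.085243
  V(2,2) = exp(-r*dt) * [p*0.168117 + (1-p)*1.770780] = 0.980544; exercise = 0.331561; V(2,2) = max -> 0.980544
  V(1,0) = exp(-r*dt) * [p*0.000000 + (1-p)*0.085243] = 0.043222; exercise = 0.000000; V(1,0) = max -> 0.043222
  V(1,1) = exp(-r*dt) * [p*0.085243 + (1-p)*0.980544] = 0.539102; exercise = 0.000000; V(1,1) = max -> 0.539102
  V(0,0) = exp(-r*dt) * [p*0.043222 + (1-p)*0.539102] = 0.294606; exercise = 0.000000; V(0,0) = max -> 0.294606

Answer: Price = V(0,0) = 0.2946


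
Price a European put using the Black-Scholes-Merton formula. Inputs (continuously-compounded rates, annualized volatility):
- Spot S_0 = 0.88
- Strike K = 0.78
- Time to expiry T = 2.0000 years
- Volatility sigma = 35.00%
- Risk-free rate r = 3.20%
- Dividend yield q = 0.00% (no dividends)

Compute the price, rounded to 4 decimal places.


d1 = (ln(S/K) + (r - q + 0.5*sigma^2) * T) / (sigma * sqrt(T)) = 0.62049224
d2 = d1 - sigma * sqrt(T) = 0.12551749
exp(-rT) = 0.93800500; exp(-qT) = 1.00000000
P = K * exp(-rT) * N(-d2) - S_0 * exp(-qT) * N(-d1)
N(-d1) = 0.26746688; N(-d2) = 0.45005694
P = 0.7800 * 0.93800500 * 0.45005694 - 0.8800 * 1.00000000 * 0.26746688 = 0.0939

Answer: Price = 0.0939


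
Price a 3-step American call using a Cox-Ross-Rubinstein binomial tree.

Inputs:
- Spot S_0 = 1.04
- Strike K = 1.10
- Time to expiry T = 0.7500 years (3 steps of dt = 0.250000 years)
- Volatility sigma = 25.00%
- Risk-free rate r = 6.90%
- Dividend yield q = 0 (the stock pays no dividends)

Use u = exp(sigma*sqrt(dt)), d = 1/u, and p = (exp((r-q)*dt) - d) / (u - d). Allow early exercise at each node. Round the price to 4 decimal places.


dt = T/N = 0.250000
u = exp(sigma*sqrt(dt)) = 1.133148; d = 1/u = 0.882497
p = (exp((r-q)*dt) - d) / (u - d) = 0.538208
Discount per step: exp(-r*dt) = 0.982898
Stock lattice S(k, i) with i counting down-moves:
  k=0: S(0,0) = 1.0400
  k=1: S(1,0) = 1.1785; S(1,1) = 0.9178
  k=2: S(2,0) = 1.3354; S(2,1) = 1.0400; S(2,2) = 0.8100
  k=3: S(3,0) = 1.5132; S(3,1) = 1.1785; S(3,2) = 0.9178; S(3,3) = 0.7148
Terminal payoffs V(N, i) = max(S_T - K, 0):
  V(3,0) = 0.413191; V(3,1) = 0.078474; V(3,2) = 0.000000; V(3,3) = 0.000000
Backward induction: V(k, i) = exp(-r*dt) * [p * V(k+1, i) + (1-p) * V(k+1, i+1)]; then take max(V_cont, immediate exercise) for American.
  V(2,0) = exp(-r*dt) * [p*0.413191 + (1-p)*0.078474] = 0.254199; exercise = 0.235386; V(2,0) = max -> 0.254199
  V(2,1) = exp(-r*dt) * [p*0.078474 + (1-p)*0.000000] = 0.041513; exercise = 0.000000; V(2,1) = max -> 0.041513
  V(2,2) = exp(-r*dt) * [p*0.000000 + (1-p)*0.000000] = 0.000000; exercise = 0.000000; V(2,2) = max -> 0.000000
  V(1,0) = exp(-r*dt) * [p*0.254199 + (1-p)*0.041513] = 0.153315; exercise = 0.078474; V(1,0) = max -> 0.153315
  V(1,1) = exp(-r*dt) * [p*0.041513 + (1-p)*0.000000] = 0.021961; exercise = 0.000000; V(1,1) = max -> 0.021961
  V(0,0) = exp(-r*dt) * [p*0.153315 + (1-p)*0.021961] = 0.091072; exercise = 0.000000; V(0,0) = max -> 0.091072

Answer: Price = V(0,0) = 0.0911
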